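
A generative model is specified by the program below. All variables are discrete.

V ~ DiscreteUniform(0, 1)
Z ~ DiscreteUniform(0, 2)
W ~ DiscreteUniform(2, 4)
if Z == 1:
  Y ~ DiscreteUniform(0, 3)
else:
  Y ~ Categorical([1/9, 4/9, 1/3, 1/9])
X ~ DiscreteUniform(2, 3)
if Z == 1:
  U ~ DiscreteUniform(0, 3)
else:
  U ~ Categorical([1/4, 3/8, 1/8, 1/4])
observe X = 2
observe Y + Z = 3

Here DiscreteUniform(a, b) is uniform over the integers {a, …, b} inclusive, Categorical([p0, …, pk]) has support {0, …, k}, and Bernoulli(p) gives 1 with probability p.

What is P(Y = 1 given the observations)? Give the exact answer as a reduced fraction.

P(Y = 1 | obs) = 16/29

Enumerate traces; 72 have nonzero weight after conditioning:
  (V=0, Z=0, W=2, Y=3, X=2, U=0) weight 1/1296
  (V=0, Z=0, W=2, Y=3, X=2, U=1) weight 1/864
  (V=0, Z=0, W=2, Y=3, X=2, U=2) weight 1/2592
  (V=0, Z=0, W=2, Y=3, X=2, U=3) weight 1/1296
  (V=0, Z=0, W=3, Y=3, X=2, U=0) weight 1/1296
  (V=0, Z=0, W=3, Y=3, X=2, U=1) weight 1/864
  (V=0, Z=0, W=3, Y=3, X=2, U=2) weight 1/2592
  (V=0, Z=0, W=3, Y=3, X=2, U=3) weight 1/1296
  (V=0, Z=1, W=2, Y=2, X=2, U=0) weight 1/576
  (V=0, Z=2, W=2, Y=1, X=2, U=0) weight 1/324
  … 62 more
Group by Y:
  weight(Y=1) = 2/27
  weight(Y=2) = 1/24
  weight(Y=3) = 1/54
Total weight = 2/27 + 1/24 + 1/54 = 29/216
P(Y=1 | obs) = 2/27 / 29/216 = 16/29
P(Y=2 | obs) = 1/24 / 29/216 = 9/29
P(Y=3 | obs) = 1/54 / 29/216 = 4/29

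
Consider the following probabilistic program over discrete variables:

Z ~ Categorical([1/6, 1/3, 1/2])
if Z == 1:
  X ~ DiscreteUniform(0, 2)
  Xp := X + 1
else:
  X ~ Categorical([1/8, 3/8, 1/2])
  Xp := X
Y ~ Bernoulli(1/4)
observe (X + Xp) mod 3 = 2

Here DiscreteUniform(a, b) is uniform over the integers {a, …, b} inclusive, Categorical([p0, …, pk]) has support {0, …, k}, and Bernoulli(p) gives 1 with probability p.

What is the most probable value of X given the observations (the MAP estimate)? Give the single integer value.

Enumerate traces; 6 have nonzero weight after conditioning:
  (Z=0, X=1, Y=0) weight 3/64
  (Z=0, X=1, Y=1) weight 1/64
  (Z=1, X=2, Y=0) weight 1/12
  (Z=1, X=2, Y=1) weight 1/36
  (Z=2, X=1, Y=0) weight 9/64
  (Z=2, X=1, Y=1) weight 3/64
Group by X:
  weight(X=1) = 1/4
  weight(X=2) = 1/9
Total weight = 1/4 + 1/9 = 13/36
P(X=1 | obs) = 1/4 / 13/36 = 9/13
P(X=2 | obs) = 1/9 / 13/36 = 4/13
argmax = 1

argmax_v P(X = v | obs) = 1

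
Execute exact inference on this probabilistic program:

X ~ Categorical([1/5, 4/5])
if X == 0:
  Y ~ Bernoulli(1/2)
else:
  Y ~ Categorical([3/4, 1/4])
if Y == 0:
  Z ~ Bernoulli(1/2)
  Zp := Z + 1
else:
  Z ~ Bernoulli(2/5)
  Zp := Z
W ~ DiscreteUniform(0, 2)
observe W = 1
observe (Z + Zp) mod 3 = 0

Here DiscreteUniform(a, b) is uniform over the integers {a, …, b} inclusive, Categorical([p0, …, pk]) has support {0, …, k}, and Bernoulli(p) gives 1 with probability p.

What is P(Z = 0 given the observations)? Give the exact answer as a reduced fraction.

Enumerate traces; 4 have nonzero weight after conditioning:
  (X=0, Y=0, Z=1, W=1) weight 1/60
  (X=0, Y=1, Z=0, W=1) weight 1/50
  (X=1, Y=0, Z=1, W=1) weight 1/10
  (X=1, Y=1, Z=0, W=1) weight 1/25
Group by Z:
  weight(Z=0) = 3/50
  weight(Z=1) = 7/60
Total weight = 3/50 + 7/60 = 53/300
P(Z=0 | obs) = 3/50 / 53/300 = 18/53
P(Z=1 | obs) = 7/60 / 53/300 = 35/53

P(Z = 0 | obs) = 18/53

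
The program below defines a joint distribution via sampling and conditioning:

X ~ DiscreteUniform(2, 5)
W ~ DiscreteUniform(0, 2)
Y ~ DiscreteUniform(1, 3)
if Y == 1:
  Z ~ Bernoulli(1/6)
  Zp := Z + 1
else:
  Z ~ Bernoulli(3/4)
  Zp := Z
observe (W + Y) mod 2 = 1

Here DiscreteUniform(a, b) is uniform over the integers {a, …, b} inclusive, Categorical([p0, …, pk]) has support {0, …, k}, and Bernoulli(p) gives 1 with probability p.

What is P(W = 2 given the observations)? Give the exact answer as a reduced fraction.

P(W = 2 | obs) = 2/5

Enumerate traces; 40 have nonzero weight after conditioning:
  (X=2, W=0, Y=1, Z=0) weight 5/216
  (X=2, W=0, Y=1, Z=1) weight 1/216
  (X=2, W=0, Y=3, Z=0) weight 1/144
  (X=2, W=0, Y=3, Z=1) weight 1/48
  (X=2, W=1, Y=2, Z=0) weight 1/144
  (X=2, W=1, Y=2, Z=1) weight 1/48
  (X=2, W=2, Y=1, Z=0) weight 5/216
  (X=2, W=2, Y=1, Z=1) weight 1/216
  … 32 more
Group by W:
  weight(W=0) = 2/9
  weight(W=1) = 1/9
  weight(W=2) = 2/9
Total weight = 2/9 + 1/9 + 2/9 = 5/9
P(W=0 | obs) = 2/9 / 5/9 = 2/5
P(W=1 | obs) = 1/9 / 5/9 = 1/5
P(W=2 | obs) = 2/9 / 5/9 = 2/5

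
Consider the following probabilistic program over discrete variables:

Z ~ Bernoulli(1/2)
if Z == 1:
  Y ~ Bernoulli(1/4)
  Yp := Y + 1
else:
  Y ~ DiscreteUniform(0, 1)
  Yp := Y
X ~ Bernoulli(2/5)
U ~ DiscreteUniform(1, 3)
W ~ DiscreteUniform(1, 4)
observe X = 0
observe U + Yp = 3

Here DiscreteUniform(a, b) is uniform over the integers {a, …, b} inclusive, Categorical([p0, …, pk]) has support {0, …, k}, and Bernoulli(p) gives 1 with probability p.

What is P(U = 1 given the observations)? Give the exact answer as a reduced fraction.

P(U = 1 | obs) = 1/8

Enumerate traces; 16 have nonzero weight after conditioning:
  (Z=0, Y=0, X=0, U=3, W=1) weight 1/80
  (Z=0, Y=0, X=0, U=3, W=2) weight 1/80
  (Z=0, Y=0, X=0, U=3, W=3) weight 1/80
  (Z=0, Y=0, X=0, U=3, W=4) weight 1/80
  (Z=0, Y=1, X=0, U=2, W=1) weight 1/80
  (Z=0, Y=1, X=0, U=2, W=2) weight 1/80
  (Z=0, Y=1, X=0, U=2, W=3) weight 1/80
  (Z=0, Y=1, X=0, U=2, W=4) weight 1/80
  (Z=1, Y=1, X=0, U=1, W=1) weight 1/160
  … 7 more
Group by U:
  weight(U=1) = 1/40
  weight(U=2) = 1/8
  weight(U=3) = 1/20
Total weight = 1/40 + 1/8 + 1/20 = 1/5
P(U=1 | obs) = 1/40 / 1/5 = 1/8
P(U=2 | obs) = 1/8 / 1/5 = 5/8
P(U=3 | obs) = 1/20 / 1/5 = 1/4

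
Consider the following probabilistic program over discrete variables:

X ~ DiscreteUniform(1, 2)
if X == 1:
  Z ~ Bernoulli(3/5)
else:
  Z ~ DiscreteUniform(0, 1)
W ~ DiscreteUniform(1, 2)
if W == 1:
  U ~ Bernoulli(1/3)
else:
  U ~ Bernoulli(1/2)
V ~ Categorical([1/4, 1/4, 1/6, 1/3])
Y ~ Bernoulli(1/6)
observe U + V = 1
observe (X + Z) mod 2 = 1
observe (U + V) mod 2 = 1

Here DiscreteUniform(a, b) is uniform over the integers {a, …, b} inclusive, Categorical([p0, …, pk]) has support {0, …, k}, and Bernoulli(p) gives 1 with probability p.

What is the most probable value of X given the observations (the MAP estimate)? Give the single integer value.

Enumerate traces; 16 have nonzero weight after conditioning:
  (X=1, Z=0, W=1, U=0, V=1, Y=0) weight 1/72
  (X=1, Z=0, W=1, U=0, V=1, Y=1) weight 1/360
  (X=1, Z=0, W=1, U=1, V=0, Y=0) weight 1/144
  (X=1, Z=0, W=1, U=1, V=0, Y=1) weight 1/720
  (X=1, Z=0, W=2, U=0, V=1, Y=0) weight 1/96
  (X=1, Z=0, W=2, U=0, V=1, Y=1) weight 1/480
  (X=1, Z=0, W=2, U=1, V=0, Y=0) weight 1/96
  (X=1, Z=0, W=2, U=1, V=0, Y=1) weight 1/480
  (X=2, Z=1, W=1, U=0, V=1, Y=0) weight 5/288
  … 7 more
Group by X:
  weight(X=1) = 1/20
  weight(X=2) = 1/16
Total weight = 1/20 + 1/16 = 9/80
P(X=1 | obs) = 1/20 / 9/80 = 4/9
P(X=2 | obs) = 1/16 / 9/80 = 5/9
argmax = 2

argmax_v P(X = v | obs) = 2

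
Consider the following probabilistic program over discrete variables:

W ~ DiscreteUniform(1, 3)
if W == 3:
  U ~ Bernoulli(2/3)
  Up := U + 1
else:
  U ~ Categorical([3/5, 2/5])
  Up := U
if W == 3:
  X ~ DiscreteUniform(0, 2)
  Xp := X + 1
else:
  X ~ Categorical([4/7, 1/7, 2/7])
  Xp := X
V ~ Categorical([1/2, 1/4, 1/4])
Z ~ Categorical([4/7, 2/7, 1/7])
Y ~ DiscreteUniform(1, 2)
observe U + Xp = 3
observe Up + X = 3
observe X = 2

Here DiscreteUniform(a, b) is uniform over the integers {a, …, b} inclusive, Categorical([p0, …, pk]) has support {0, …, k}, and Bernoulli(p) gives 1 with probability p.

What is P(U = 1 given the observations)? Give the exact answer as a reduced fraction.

Enumerate traces; 54 have nonzero weight after conditioning:
  (W=1, U=1, X=2, V=0, Z=0, Y=1) weight 4/735
  (W=1, U=1, X=2, V=0, Z=0, Y=2) weight 4/735
  (W=1, U=1, X=2, V=0, Z=1, Y=1) weight 2/735
  (W=1, U=1, X=2, V=0, Z=1, Y=2) weight 2/735
  (W=1, U=1, X=2, V=0, Z=2, Y=1) weight 1/735
  (W=1, U=1, X=2, V=0, Z=2, Y=2) weight 1/735
  (W=1, U=1, X=2, V=1, Z=0, Y=1) weight 2/735
  (W=1, U=1, X=2, V=1, Z=0, Y=2) weight 2/735
  (W=3, U=0, X=2, V=0, Z=0, Y=1) weight 1/189
  … 45 more
Group by U:
  weight(U=0) = 1/27
  weight(U=1) = 8/105
Total weight = 1/27 + 8/105 = 107/945
P(U=0 | obs) = 1/27 / 107/945 = 35/107
P(U=1 | obs) = 8/105 / 107/945 = 72/107

P(U = 1 | obs) = 72/107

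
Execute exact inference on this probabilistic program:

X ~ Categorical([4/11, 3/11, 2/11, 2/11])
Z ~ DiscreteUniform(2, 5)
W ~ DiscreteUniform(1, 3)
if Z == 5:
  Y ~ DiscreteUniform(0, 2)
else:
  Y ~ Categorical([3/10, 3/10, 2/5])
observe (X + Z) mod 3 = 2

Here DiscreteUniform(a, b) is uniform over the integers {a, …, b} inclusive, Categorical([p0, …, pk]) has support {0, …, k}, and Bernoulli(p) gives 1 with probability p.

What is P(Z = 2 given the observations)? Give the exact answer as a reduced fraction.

Enumerate traces; 54 have nonzero weight after conditioning:
  (X=0, Z=2, W=1, Y=0) weight 1/110
  (X=0, Z=2, W=1, Y=1) weight 1/110
  (X=0, Z=2, W=1, Y=2) weight 2/165
  (X=0, Z=2, W=2, Y=0) weight 1/110
  (X=0, Z=2, W=2, Y=1) weight 1/110
  (X=0, Z=2, W=2, Y=2) weight 2/165
  (X=0, Z=2, W=3, Y=0) weight 1/110
  (X=0, Z=2, W=3, Y=1) weight 1/110
  (X=0, Z=5, W=1, Y=0) weight 1/99
  (X=1, Z=4, W=1, Y=0) weight 3/440
  … 44 more
Group by Z:
  weight(Z=2) = 3/22
  weight(Z=3) = 1/22
  weight(Z=4) = 3/44
  weight(Z=5) = 3/22
Total weight = 3/22 + 1/22 + 3/44 + 3/22 = 17/44
P(Z=2 | obs) = 3/22 / 17/44 = 6/17
P(Z=3 | obs) = 1/22 / 17/44 = 2/17
P(Z=4 | obs) = 3/44 / 17/44 = 3/17
P(Z=5 | obs) = 3/22 / 17/44 = 6/17

P(Z = 2 | obs) = 6/17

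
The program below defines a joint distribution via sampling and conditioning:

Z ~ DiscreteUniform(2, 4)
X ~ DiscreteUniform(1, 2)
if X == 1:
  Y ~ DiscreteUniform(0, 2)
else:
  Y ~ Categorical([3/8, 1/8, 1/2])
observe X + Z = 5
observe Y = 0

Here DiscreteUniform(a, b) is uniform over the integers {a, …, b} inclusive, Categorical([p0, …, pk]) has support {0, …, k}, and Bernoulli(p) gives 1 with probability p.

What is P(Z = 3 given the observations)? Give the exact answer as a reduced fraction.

P(Z = 3 | obs) = 9/17

Enumerate traces; 2 have nonzero weight after conditioning:
  (Z=3, X=2, Y=0) weight 1/16
  (Z=4, X=1, Y=0) weight 1/18
Group by Z:
  weight(Z=3) = 1/16
  weight(Z=4) = 1/18
Total weight = 1/16 + 1/18 = 17/144
P(Z=3 | obs) = 1/16 / 17/144 = 9/17
P(Z=4 | obs) = 1/18 / 17/144 = 8/17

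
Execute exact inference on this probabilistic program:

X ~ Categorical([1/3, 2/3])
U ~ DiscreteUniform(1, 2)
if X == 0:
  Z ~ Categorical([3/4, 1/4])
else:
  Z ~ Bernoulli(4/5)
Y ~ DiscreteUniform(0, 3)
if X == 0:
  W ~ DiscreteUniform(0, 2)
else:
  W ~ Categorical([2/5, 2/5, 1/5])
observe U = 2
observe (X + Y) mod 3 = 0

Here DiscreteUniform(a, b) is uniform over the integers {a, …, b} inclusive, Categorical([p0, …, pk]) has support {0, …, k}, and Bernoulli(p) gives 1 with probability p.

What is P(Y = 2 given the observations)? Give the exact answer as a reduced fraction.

Enumerate traces; 18 have nonzero weight after conditioning:
  (X=0, U=2, Z=0, Y=0, W=0) weight 1/96
  (X=0, U=2, Z=0, Y=0, W=1) weight 1/96
  (X=0, U=2, Z=0, Y=0, W=2) weight 1/96
  (X=0, U=2, Z=0, Y=3, W=0) weight 1/96
  (X=0, U=2, Z=0, Y=3, W=1) weight 1/96
  (X=0, U=2, Z=0, Y=3, W=2) weight 1/96
  (X=0, U=2, Z=1, Y=0, W=0) weight 1/288
  (X=0, U=2, Z=1, Y=0, W=1) weight 1/288
  (X=1, U=2, Z=0, Y=2, W=0) weight 1/150
  … 9 more
Group by Y:
  weight(Y=0) = 1/24
  weight(Y=2) = 1/12
  weight(Y=3) = 1/24
Total weight = 1/24 + 1/12 + 1/24 = 1/6
P(Y=0 | obs) = 1/24 / 1/6 = 1/4
P(Y=2 | obs) = 1/12 / 1/6 = 1/2
P(Y=3 | obs) = 1/24 / 1/6 = 1/4

P(Y = 2 | obs) = 1/2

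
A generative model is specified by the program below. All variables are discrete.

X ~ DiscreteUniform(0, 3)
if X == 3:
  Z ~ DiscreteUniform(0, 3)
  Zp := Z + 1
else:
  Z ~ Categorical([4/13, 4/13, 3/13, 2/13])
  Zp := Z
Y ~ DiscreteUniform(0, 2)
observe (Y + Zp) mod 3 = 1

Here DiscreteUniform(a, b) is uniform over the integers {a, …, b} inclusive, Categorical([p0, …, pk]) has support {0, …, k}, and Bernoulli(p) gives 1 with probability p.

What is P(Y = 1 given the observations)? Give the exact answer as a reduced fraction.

P(Y = 1 | obs) = 85/208

Enumerate traces; 16 have nonzero weight after conditioning:
  (X=0, Z=0, Y=1) weight 1/39
  (X=0, Z=1, Y=0) weight 1/39
  (X=0, Z=2, Y=2) weight 1/52
  (X=0, Z=3, Y=1) weight 1/78
  (X=1, Z=0, Y=1) weight 1/39
  (X=1, Z=1, Y=0) weight 1/39
  (X=1, Z=2, Y=2) weight 1/52
  (X=1, Z=3, Y=1) weight 1/78
  … 8 more
Group by Y:
  weight(Y=0) = 37/312
  weight(Y=1) = 85/624
  weight(Y=2) = 49/624
Total weight = 37/312 + 85/624 + 49/624 = 1/3
P(Y=0 | obs) = 37/312 / 1/3 = 37/104
P(Y=1 | obs) = 85/624 / 1/3 = 85/208
P(Y=2 | obs) = 49/624 / 1/3 = 49/208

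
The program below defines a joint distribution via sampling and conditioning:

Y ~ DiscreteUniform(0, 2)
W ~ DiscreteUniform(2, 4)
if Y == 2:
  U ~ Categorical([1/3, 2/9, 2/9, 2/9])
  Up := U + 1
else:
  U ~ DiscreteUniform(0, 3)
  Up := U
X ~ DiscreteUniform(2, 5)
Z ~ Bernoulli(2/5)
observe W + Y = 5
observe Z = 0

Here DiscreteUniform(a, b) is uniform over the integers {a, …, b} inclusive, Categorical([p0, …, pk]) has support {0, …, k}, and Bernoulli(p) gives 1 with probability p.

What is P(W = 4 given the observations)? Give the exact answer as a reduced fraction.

P(W = 4 | obs) = 1/2

Enumerate traces; 32 have nonzero weight after conditioning:
  (Y=1, W=4, U=0, X=2, Z=0) weight 1/240
  (Y=1, W=4, U=0, X=3, Z=0) weight 1/240
  (Y=1, W=4, U=0, X=4, Z=0) weight 1/240
  (Y=1, W=4, U=0, X=5, Z=0) weight 1/240
  (Y=1, W=4, U=1, X=2, Z=0) weight 1/240
  (Y=1, W=4, U=1, X=3, Z=0) weight 1/240
  (Y=1, W=4, U=1, X=4, Z=0) weight 1/240
  (Y=1, W=4, U=1, X=5, Z=0) weight 1/240
  (Y=2, W=3, U=0, X=2, Z=0) weight 1/180
  … 23 more
Group by W:
  weight(W=3) = 1/15
  weight(W=4) = 1/15
Total weight = 1/15 + 1/15 = 2/15
P(W=3 | obs) = 1/15 / 2/15 = 1/2
P(W=4 | obs) = 1/15 / 2/15 = 1/2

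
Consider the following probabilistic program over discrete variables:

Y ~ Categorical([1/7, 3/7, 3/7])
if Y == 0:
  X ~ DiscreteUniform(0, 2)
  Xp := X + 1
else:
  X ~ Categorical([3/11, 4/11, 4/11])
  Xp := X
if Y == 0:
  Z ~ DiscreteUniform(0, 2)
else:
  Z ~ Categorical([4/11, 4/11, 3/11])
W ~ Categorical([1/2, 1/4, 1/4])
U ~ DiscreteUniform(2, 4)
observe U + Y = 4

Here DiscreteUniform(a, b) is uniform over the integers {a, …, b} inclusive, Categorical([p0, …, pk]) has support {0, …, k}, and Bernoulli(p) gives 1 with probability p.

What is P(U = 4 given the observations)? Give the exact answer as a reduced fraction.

Enumerate traces; 81 have nonzero weight after conditioning:
  (Y=0, X=0, Z=0, W=0, U=4) weight 1/378
  (Y=0, X=0, Z=0, W=1, U=4) weight 1/756
  (Y=0, X=0, Z=0, W=2, U=4) weight 1/756
  (Y=0, X=0, Z=1, W=0, U=4) weight 1/378
  (Y=0, X=0, Z=1, W=1, U=4) weight 1/756
  (Y=0, X=0, Z=1, W=2, U=4) weight 1/756
  (Y=0, X=0, Z=2, W=0, U=4) weight 1/378
  (Y=0, X=0, Z=2, W=1, U=4) weight 1/756
  (Y=1, X=0, Z=0, W=0, U=3) weight 6/847
  (Y=2, X=0, Z=0, W=0, U=2) weight 6/847
  … 71 more
Group by U:
  weight(U=2) = 1/7
  weight(U=3) = 1/7
  weight(U=4) = 1/21
Total weight = 1/7 + 1/7 + 1/21 = 1/3
P(U=2 | obs) = 1/7 / 1/3 = 3/7
P(U=3 | obs) = 1/7 / 1/3 = 3/7
P(U=4 | obs) = 1/21 / 1/3 = 1/7

P(U = 4 | obs) = 1/7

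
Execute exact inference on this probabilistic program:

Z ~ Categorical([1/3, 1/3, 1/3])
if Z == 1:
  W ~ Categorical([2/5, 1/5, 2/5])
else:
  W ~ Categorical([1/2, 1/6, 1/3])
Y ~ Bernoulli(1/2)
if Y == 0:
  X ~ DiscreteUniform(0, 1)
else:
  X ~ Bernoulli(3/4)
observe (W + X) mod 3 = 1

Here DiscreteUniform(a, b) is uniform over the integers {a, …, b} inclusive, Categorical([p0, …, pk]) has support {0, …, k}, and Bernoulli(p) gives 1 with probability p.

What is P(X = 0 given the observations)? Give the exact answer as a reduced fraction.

P(X = 0 | obs) = 8/43

Enumerate traces; 12 have nonzero weight after conditioning:
  (Z=0, W=0, Y=0, X=1) weight 1/24
  (Z=0, W=0, Y=1, X=1) weight 1/16
  (Z=0, W=1, Y=0, X=0) weight 1/72
  (Z=0, W=1, Y=1, X=0) weight 1/144
  (Z=1, W=0, Y=0, X=1) weight 1/30
  (Z=1, W=0, Y=1, X=1) weight 1/20
  (Z=1, W=1, Y=0, X=0) weight 1/60
  (Z=1, W=1, Y=1, X=0) weight 1/120
  … 4 more
Group by X:
  weight(X=0) = 1/15
  weight(X=1) = 7/24
Total weight = 1/15 + 7/24 = 43/120
P(X=0 | obs) = 1/15 / 43/120 = 8/43
P(X=1 | obs) = 7/24 / 43/120 = 35/43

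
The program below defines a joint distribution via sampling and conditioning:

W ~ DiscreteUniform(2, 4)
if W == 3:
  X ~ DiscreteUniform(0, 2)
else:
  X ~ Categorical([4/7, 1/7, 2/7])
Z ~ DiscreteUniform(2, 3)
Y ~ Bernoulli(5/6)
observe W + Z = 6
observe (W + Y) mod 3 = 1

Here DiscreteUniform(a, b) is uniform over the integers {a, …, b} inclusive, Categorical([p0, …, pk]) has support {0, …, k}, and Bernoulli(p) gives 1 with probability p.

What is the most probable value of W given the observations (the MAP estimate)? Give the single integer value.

Enumerate traces; 6 have nonzero weight after conditioning:
  (W=3, X=0, Z=3, Y=1) weight 5/108
  (W=3, X=1, Z=3, Y=1) weight 5/108
  (W=3, X=2, Z=3, Y=1) weight 5/108
  (W=4, X=0, Z=2, Y=0) weight 1/63
  (W=4, X=1, Z=2, Y=0) weight 1/252
  (W=4, X=2, Z=2, Y=0) weight 1/126
Group by W:
  weight(W=3) = 5/36
  weight(W=4) = 1/36
Total weight = 5/36 + 1/36 = 1/6
P(W=3 | obs) = 5/36 / 1/6 = 5/6
P(W=4 | obs) = 1/36 / 1/6 = 1/6
argmax = 3

argmax_v P(W = v | obs) = 3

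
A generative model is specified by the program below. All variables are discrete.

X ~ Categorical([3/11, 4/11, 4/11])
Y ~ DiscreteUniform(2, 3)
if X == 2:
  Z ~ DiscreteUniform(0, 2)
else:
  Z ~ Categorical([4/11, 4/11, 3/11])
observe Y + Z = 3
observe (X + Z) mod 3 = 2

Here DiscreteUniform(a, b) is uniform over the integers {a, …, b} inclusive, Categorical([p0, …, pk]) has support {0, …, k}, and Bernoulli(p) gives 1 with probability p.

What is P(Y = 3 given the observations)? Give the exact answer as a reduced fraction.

Enumerate traces; 2 have nonzero weight after conditioning:
  (X=1, Y=2, Z=1) weight 8/121
  (X=2, Y=3, Z=0) weight 2/33
Group by Y:
  weight(Y=2) = 8/121
  weight(Y=3) = 2/33
Total weight = 8/121 + 2/33 = 46/363
P(Y=2 | obs) = 8/121 / 46/363 = 12/23
P(Y=3 | obs) = 2/33 / 46/363 = 11/23

P(Y = 3 | obs) = 11/23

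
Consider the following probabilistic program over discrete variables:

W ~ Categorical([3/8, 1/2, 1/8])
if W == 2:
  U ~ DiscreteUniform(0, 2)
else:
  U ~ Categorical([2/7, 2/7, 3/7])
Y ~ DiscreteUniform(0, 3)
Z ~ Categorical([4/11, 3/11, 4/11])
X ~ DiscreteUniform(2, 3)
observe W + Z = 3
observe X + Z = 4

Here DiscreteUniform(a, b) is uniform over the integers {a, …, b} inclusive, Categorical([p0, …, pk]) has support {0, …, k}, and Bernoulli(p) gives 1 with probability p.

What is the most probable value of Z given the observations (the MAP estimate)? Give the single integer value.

Enumerate traces; 24 have nonzero weight after conditioning:
  (W=1, U=0, Y=0, Z=2, X=2) weight 1/154
  (W=1, U=0, Y=1, Z=2, X=2) weight 1/154
  (W=1, U=0, Y=2, Z=2, X=2) weight 1/154
  (W=1, U=0, Y=3, Z=2, X=2) weight 1/154
  (W=1, U=1, Y=0, Z=2, X=2) weight 1/154
  (W=1, U=1, Y=1, Z=2, X=2) weight 1/154
  (W=1, U=1, Y=2, Z=2, X=2) weight 1/154
  (W=1, U=1, Y=3, Z=2, X=2) weight 1/154
  (W=2, U=0, Y=0, Z=1, X=3) weight 1/704
  … 15 more
Group by Z:
  weight(Z=1) = 3/176
  weight(Z=2) = 1/11
Total weight = 3/176 + 1/11 = 19/176
P(Z=1 | obs) = 3/176 / 19/176 = 3/19
P(Z=2 | obs) = 1/11 / 19/176 = 16/19
argmax = 2

argmax_v P(Z = v | obs) = 2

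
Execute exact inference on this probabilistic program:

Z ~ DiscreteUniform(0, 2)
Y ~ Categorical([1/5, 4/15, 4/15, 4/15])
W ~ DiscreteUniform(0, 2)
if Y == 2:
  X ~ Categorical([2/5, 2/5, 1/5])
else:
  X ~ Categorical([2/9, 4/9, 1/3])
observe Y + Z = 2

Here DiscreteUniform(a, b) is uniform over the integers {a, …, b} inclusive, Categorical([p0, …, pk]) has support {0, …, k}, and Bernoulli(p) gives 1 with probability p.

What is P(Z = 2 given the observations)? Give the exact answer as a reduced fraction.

Enumerate traces; 27 have nonzero weight after conditioning:
  (Z=0, Y=2, W=0, X=0) weight 8/675
  (Z=0, Y=2, W=0, X=1) weight 8/675
  (Z=0, Y=2, W=0, X=2) weight 4/675
  (Z=0, Y=2, W=1, X=0) weight 8/675
  (Z=0, Y=2, W=1, X=1) weight 8/675
  (Z=0, Y=2, W=1, X=2) weight 4/675
  (Z=0, Y=2, W=2, X=0) weight 8/675
  (Z=0, Y=2, W=2, X=1) weight 8/675
  (Z=1, Y=1, W=0, X=0) weight 8/1215
  (Z=2, Y=0, W=0, X=0) weight 2/405
  … 17 more
Group by Z:
  weight(Z=0) = 4/45
  weight(Z=1) = 4/45
  weight(Z=2) = 1/15
Total weight = 4/45 + 4/45 + 1/15 = 11/45
P(Z=0 | obs) = 4/45 / 11/45 = 4/11
P(Z=1 | obs) = 4/45 / 11/45 = 4/11
P(Z=2 | obs) = 1/15 / 11/45 = 3/11

P(Z = 2 | obs) = 3/11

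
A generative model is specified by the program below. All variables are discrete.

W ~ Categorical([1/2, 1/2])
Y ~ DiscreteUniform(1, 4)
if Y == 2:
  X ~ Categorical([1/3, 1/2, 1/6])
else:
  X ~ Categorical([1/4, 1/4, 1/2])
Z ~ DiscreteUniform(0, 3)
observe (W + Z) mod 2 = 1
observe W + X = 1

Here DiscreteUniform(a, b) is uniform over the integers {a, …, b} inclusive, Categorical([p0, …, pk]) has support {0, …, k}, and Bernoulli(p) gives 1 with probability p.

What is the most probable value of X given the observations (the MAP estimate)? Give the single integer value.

Enumerate traces; 16 have nonzero weight after conditioning:
  (W=0, Y=1, X=1, Z=1) weight 1/128
  (W=0, Y=1, X=1, Z=3) weight 1/128
  (W=0, Y=2, X=1, Z=1) weight 1/64
  (W=0, Y=2, X=1, Z=3) weight 1/64
  (W=0, Y=3, X=1, Z=1) weight 1/128
  (W=0, Y=3, X=1, Z=3) weight 1/128
  (W=0, Y=4, X=1, Z=1) weight 1/128
  (W=0, Y=4, X=1, Z=3) weight 1/128
  (W=1, Y=1, X=0, Z=0) weight 1/128
  … 7 more
Group by X:
  weight(X=0) = 13/192
  weight(X=1) = 5/64
Total weight = 13/192 + 5/64 = 7/48
P(X=0 | obs) = 13/192 / 7/48 = 13/28
P(X=1 | obs) = 5/64 / 7/48 = 15/28
argmax = 1

argmax_v P(X = v | obs) = 1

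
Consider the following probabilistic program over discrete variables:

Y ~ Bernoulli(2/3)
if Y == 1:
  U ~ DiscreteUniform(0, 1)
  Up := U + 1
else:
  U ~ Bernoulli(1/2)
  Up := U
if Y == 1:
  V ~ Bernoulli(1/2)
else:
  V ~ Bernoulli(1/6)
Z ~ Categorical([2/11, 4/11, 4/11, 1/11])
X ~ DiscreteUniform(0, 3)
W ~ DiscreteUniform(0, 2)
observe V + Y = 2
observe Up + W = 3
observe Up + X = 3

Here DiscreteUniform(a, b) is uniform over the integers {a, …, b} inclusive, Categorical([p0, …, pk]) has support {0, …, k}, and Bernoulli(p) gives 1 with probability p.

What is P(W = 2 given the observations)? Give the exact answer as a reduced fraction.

Enumerate traces; 8 have nonzero weight after conditioning:
  (Y=1, U=0, V=1, Z=0, X=2, W=2) weight 1/396
  (Y=1, U=0, V=1, Z=1, X=2, W=2) weight 1/198
  (Y=1, U=0, V=1, Z=2, X=2, W=2) weight 1/198
  (Y=1, U=0, V=1, Z=3, X=2, W=2) weight 1/792
  (Y=1, U=1, V=1, Z=0, X=1, W=1) weight 1/396
  (Y=1, U=1, V=1, Z=1, X=1, W=1) weight 1/198
  (Y=1, U=1, V=1, Z=2, X=1, W=1) weight 1/198
  (Y=1, U=1, V=1, Z=3, X=1, W=1) weight 1/792
Group by W:
  weight(W=1) = 1/72
  weight(W=2) = 1/72
Total weight = 1/72 + 1/72 = 1/36
P(W=1 | obs) = 1/72 / 1/36 = 1/2
P(W=2 | obs) = 1/72 / 1/36 = 1/2

P(W = 2 | obs) = 1/2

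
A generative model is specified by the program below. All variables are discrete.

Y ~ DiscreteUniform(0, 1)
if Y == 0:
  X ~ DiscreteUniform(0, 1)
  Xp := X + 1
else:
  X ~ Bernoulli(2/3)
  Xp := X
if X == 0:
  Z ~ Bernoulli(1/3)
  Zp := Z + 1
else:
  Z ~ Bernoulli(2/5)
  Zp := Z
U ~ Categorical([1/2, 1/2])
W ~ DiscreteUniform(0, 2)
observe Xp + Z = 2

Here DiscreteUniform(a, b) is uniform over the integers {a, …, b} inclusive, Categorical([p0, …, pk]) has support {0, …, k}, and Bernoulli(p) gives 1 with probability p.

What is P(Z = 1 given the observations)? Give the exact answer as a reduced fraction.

P(Z = 1 | obs) = 13/22

Enumerate traces; 18 have nonzero weight after conditioning:
  (Y=0, X=0, Z=1, U=0, W=0) weight 1/72
  (Y=0, X=0, Z=1, U=0, W=1) weight 1/72
  (Y=0, X=0, Z=1, U=0, W=2) weight 1/72
  (Y=0, X=0, Z=1, U=1, W=0) weight 1/72
  (Y=0, X=0, Z=1, U=1, W=1) weight 1/72
  (Y=0, X=0, Z=1, U=1, W=2) weight 1/72
  (Y=0, X=1, Z=0, U=0, W=0) weight 1/40
  (Y=0, X=1, Z=0, U=0, W=1) weight 1/40
  … 10 more
Group by Z:
  weight(Z=0) = 3/20
  weight(Z=1) = 13/60
Total weight = 3/20 + 13/60 = 11/30
P(Z=0 | obs) = 3/20 / 11/30 = 9/22
P(Z=1 | obs) = 13/60 / 11/30 = 13/22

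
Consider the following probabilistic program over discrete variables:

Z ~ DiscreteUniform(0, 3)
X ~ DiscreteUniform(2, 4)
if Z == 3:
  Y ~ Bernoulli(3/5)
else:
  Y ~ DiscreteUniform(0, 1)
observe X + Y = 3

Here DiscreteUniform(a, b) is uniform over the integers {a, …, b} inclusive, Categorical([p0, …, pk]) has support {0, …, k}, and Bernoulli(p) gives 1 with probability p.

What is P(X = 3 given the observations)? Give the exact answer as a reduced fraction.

Enumerate traces; 8 have nonzero weight after conditioning:
  (Z=0, X=2, Y=1) weight 1/24
  (Z=0, X=3, Y=0) weight 1/24
  (Z=1, X=2, Y=1) weight 1/24
  (Z=1, X=3, Y=0) weight 1/24
  (Z=2, X=2, Y=1) weight 1/24
  (Z=2, X=3, Y=0) weight 1/24
  (Z=3, X=2, Y=1) weight 1/20
  (Z=3, X=3, Y=0) weight 1/30
Group by X:
  weight(X=2) = 7/40
  weight(X=3) = 19/120
Total weight = 7/40 + 19/120 = 1/3
P(X=2 | obs) = 7/40 / 1/3 = 21/40
P(X=3 | obs) = 19/120 / 1/3 = 19/40

P(X = 3 | obs) = 19/40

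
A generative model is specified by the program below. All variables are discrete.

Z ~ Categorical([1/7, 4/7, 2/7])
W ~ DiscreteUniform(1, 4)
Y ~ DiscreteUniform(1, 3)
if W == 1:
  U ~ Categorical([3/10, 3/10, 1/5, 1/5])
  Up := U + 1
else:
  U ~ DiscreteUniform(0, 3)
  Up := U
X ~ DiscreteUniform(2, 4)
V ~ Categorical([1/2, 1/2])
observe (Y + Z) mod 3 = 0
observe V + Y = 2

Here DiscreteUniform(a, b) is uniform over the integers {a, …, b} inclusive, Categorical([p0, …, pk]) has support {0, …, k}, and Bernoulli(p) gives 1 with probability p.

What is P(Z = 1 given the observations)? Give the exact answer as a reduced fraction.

Enumerate traces; 96 have nonzero weight after conditioning:
  (Z=1, W=1, Y=2, U=0, X=2, V=0) weight 1/420
  (Z=1, W=1, Y=2, U=0, X=3, V=0) weight 1/420
  (Z=1, W=1, Y=2, U=0, X=4, V=0) weight 1/420
  (Z=1, W=1, Y=2, U=1, X=2, V=0) weight 1/420
  (Z=1, W=1, Y=2, U=1, X=3, V=0) weight 1/420
  (Z=1, W=1, Y=2, U=1, X=4, V=0) weight 1/420
  (Z=1, W=1, Y=2, U=2, X=2, V=0) weight 1/630
  (Z=1, W=1, Y=2, U=2, X=3, V=0) weight 1/630
  (Z=2, W=1, Y=1, U=0, X=2, V=1) weight 1/840
  … 87 more
Group by Z:
  weight(Z=1) = 2/21
  weight(Z=2) = 1/21
Total weight = 2/21 + 1/21 = 1/7
P(Z=1 | obs) = 2/21 / 1/7 = 2/3
P(Z=2 | obs) = 1/21 / 1/7 = 1/3

P(Z = 1 | obs) = 2/3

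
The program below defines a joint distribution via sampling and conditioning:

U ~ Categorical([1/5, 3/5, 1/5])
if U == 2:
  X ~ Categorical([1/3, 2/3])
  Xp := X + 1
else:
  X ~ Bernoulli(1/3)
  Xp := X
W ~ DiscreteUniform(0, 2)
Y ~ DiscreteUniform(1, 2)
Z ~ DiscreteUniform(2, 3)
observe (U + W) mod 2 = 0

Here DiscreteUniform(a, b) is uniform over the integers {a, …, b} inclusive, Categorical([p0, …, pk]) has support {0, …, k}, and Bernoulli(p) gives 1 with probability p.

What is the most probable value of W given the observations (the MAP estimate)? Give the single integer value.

argmax_v P(W = v | obs) = 1

Enumerate traces; 40 have nonzero weight after conditioning:
  (U=0, X=0, W=0, Y=1, Z=2) weight 1/90
  (U=0, X=0, W=0, Y=1, Z=3) weight 1/90
  (U=0, X=0, W=0, Y=2, Z=2) weight 1/90
  (U=0, X=0, W=0, Y=2, Z=3) weight 1/90
  (U=0, X=0, W=2, Y=1, Z=2) weight 1/90
  (U=0, X=0, W=2, Y=1, Z=3) weight 1/90
  (U=0, X=0, W=2, Y=2, Z=2) weight 1/90
  (U=0, X=0, W=2, Y=2, Z=3) weight 1/90
  (U=1, X=0, W=1, Y=1, Z=2) weight 1/30
  … 31 more
Group by W:
  weight(W=0) = 2/15
  weight(W=1) = 1/5
  weight(W=2) = 2/15
Total weight = 2/15 + 1/5 + 2/15 = 7/15
P(W=0 | obs) = 2/15 / 7/15 = 2/7
P(W=1 | obs) = 1/5 / 7/15 = 3/7
P(W=2 | obs) = 2/15 / 7/15 = 2/7
argmax = 1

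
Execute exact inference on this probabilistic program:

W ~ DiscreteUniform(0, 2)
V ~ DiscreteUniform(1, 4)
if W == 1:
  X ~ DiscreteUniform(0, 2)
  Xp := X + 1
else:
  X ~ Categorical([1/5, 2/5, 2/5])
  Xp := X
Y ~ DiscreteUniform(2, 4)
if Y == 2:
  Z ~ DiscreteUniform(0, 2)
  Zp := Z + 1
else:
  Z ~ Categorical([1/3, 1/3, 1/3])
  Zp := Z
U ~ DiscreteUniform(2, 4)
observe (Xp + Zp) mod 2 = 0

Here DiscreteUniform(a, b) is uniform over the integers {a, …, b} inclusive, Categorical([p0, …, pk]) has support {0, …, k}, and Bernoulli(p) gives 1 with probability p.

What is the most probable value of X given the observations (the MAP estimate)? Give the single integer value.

Enumerate traces; 492 have nonzero weight after conditioning:
  (W=0, V=1, X=0, Y=2, Z=1, U=2) weight 1/1620
  (W=0, V=1, X=0, Y=2, Z=1, U=3) weight 1/1620
  (W=0, V=1, X=0, Y=2, Z=1, U=4) weight 1/1620
  (W=0, V=1, X=0, Y=3, Z=0, U=2) weight 1/1620
  (W=0, V=1, X=0, Y=3, Z=0, U=3) weight 1/1620
  (W=0, V=1, X=0, Y=3, Z=0, U=4) weight 1/1620
  (W=0, V=1, X=0, Y=3, Z=2, U=2) weight 1/1620
  (W=0, V=1, X=0, Y=3, Z=2, U=3) weight 1/1620
  (W=0, V=1, X=1, Y=2, Z=0, U=2) weight 1/810
  (W=0, V=1, X=2, Y=2, Z=1, U=2) weight 1/810
  … 482 more
Group by X:
  weight(X=0) = 10/81
  weight(X=1) = 73/405
  weight(X=2) = 16/81
Total weight = 10/81 + 73/405 + 16/81 = 203/405
P(X=0 | obs) = 10/81 / 203/405 = 50/203
P(X=1 | obs) = 73/405 / 203/405 = 73/203
P(X=2 | obs) = 16/81 / 203/405 = 80/203
argmax = 2

argmax_v P(X = v | obs) = 2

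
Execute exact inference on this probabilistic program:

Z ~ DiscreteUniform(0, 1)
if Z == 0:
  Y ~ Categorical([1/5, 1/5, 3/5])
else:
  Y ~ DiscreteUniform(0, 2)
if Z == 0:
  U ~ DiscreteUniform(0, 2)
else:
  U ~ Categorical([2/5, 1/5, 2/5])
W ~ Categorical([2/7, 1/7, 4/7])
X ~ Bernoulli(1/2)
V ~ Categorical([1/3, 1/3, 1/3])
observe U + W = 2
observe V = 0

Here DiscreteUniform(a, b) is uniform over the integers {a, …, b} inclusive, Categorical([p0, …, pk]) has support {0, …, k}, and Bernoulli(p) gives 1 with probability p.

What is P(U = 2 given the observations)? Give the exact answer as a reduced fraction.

Enumerate traces; 36 have nonzero weight after conditioning:
  (Z=0, Y=0, U=0, W=2, X=0, V=0) weight 1/315
  (Z=0, Y=0, U=0, W=2, X=1, V=0) weight 1/315
  (Z=0, Y=0, U=1, W=1, X=0, V=0) weight 1/1260
  (Z=0, Y=0, U=1, W=1, X=1, V=0) weight 1/1260
  (Z=0, Y=0, U=2, W=0, X=0, V=0) weight 1/630
  (Z=0, Y=0, U=2, W=0, X=1, V=0) weight 1/630
  (Z=0, Y=1, U=0, W=2, X=0, V=0) weight 1/315
  (Z=0, Y=1, U=0, W=2, X=1, V=0) weight 1/315
  … 28 more
Group by U:
  weight(U=0) = 22/315
  weight(U=1) = 4/315
  weight(U=2) = 11/315
Total weight = 22/315 + 4/315 + 11/315 = 37/315
P(U=0 | obs) = 22/315 / 37/315 = 22/37
P(U=1 | obs) = 4/315 / 37/315 = 4/37
P(U=2 | obs) = 11/315 / 37/315 = 11/37

P(U = 2 | obs) = 11/37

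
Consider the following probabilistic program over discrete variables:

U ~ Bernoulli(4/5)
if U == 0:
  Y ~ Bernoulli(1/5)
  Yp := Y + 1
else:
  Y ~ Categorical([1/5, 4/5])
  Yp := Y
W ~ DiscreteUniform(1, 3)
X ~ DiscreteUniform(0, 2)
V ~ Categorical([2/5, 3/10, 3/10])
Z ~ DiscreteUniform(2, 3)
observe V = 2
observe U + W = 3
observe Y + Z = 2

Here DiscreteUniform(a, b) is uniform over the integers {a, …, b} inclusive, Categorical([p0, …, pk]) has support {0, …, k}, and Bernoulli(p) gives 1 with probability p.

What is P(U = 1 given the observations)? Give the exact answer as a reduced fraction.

Enumerate traces; 6 have nonzero weight after conditioning:
  (U=0, Y=0, W=3, X=0, V=2, Z=2) weight 1/375
  (U=0, Y=0, W=3, X=1, V=2, Z=2) weight 1/375
  (U=0, Y=0, W=3, X=2, V=2, Z=2) weight 1/375
  (U=1, Y=0, W=2, X=0, V=2, Z=2) weight 1/375
  (U=1, Y=0, W=2, X=1, V=2, Z=2) weight 1/375
  (U=1, Y=0, W=2, X=2, V=2, Z=2) weight 1/375
Group by U:
  weight(U=0) = 1/125
  weight(U=1) = 1/125
Total weight = 1/125 + 1/125 = 2/125
P(U=0 | obs) = 1/125 / 2/125 = 1/2
P(U=1 | obs) = 1/125 / 2/125 = 1/2

P(U = 1 | obs) = 1/2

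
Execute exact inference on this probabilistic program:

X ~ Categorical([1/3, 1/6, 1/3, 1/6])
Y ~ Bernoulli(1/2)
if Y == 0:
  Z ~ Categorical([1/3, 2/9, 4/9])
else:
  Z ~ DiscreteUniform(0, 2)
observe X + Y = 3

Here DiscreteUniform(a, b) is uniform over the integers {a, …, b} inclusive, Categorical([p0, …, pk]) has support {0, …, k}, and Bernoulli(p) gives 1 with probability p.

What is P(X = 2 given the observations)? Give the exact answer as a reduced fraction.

P(X = 2 | obs) = 2/3

Enumerate traces; 6 have nonzero weight after conditioning:
  (X=2, Y=1, Z=0) weight 1/18
  (X=2, Y=1, Z=1) weight 1/18
  (X=2, Y=1, Z=2) weight 1/18
  (X=3, Y=0, Z=0) weight 1/36
  (X=3, Y=0, Z=1) weight 1/54
  (X=3, Y=0, Z=2) weight 1/27
Group by X:
  weight(X=2) = 1/6
  weight(X=3) = 1/12
Total weight = 1/6 + 1/12 = 1/4
P(X=2 | obs) = 1/6 / 1/4 = 2/3
P(X=3 | obs) = 1/12 / 1/4 = 1/3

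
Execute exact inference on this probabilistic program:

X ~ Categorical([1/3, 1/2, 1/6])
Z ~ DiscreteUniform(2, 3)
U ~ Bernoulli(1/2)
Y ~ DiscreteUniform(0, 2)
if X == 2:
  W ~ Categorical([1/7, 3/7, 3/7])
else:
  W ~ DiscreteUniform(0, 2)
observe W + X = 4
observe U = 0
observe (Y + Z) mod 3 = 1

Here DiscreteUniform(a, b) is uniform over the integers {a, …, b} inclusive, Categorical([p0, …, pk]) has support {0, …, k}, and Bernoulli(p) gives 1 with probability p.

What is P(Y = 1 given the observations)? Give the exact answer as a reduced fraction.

Enumerate traces; 2 have nonzero weight after conditioning:
  (X=2, Z=2, U=0, Y=2, W=2) weight 1/168
  (X=2, Z=3, U=0, Y=1, W=2) weight 1/168
Group by Y:
  weight(Y=1) = 1/168
  weight(Y=2) = 1/168
Total weight = 1/168 + 1/168 = 1/84
P(Y=1 | obs) = 1/168 / 1/84 = 1/2
P(Y=2 | obs) = 1/168 / 1/84 = 1/2

P(Y = 1 | obs) = 1/2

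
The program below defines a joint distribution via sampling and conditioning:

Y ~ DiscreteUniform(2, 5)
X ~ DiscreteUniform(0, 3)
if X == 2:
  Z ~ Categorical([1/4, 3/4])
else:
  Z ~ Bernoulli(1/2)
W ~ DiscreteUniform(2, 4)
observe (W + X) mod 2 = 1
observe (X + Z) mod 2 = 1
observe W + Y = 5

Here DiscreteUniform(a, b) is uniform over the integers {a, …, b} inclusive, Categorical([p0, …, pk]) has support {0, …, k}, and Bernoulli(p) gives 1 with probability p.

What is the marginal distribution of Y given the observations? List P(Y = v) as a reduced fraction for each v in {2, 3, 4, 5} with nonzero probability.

Enumerate traces; 4 have nonzero weight after conditioning:
  (Y=2, X=0, Z=1, W=3) weight 1/96
  (Y=2, X=2, Z=1, W=3) weight 1/64
  (Y=3, X=1, Z=0, W=2) weight 1/96
  (Y=3, X=3, Z=0, W=2) weight 1/96
Group by Y:
  weight(Y=2) = 5/192
  weight(Y=3) = 1/48
Total weight = 5/192 + 1/48 = 3/64
P(Y=2 | obs) = 5/192 / 3/64 = 5/9
P(Y=3 | obs) = 1/48 / 3/64 = 4/9

P(Y=2) = 5/9, P(Y=3) = 4/9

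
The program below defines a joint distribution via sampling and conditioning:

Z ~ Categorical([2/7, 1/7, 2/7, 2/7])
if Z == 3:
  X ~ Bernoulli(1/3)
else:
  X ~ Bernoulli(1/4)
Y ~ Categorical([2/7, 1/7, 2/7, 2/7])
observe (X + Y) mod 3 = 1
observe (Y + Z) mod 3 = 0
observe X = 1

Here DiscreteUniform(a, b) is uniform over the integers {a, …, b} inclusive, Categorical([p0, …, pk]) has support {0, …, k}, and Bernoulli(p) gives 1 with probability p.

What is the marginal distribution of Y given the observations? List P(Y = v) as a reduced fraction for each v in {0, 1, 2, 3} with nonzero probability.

P(Y=0) = 1/2, P(Y=3) = 1/2

Enumerate traces; 4 have nonzero weight after conditioning:
  (Z=0, X=1, Y=0) weight 1/49
  (Z=0, X=1, Y=3) weight 1/49
  (Z=3, X=1, Y=0) weight 4/147
  (Z=3, X=1, Y=3) weight 4/147
Group by Y:
  weight(Y=0) = 1/21
  weight(Y=3) = 1/21
Total weight = 1/21 + 1/21 = 2/21
P(Y=0 | obs) = 1/21 / 2/21 = 1/2
P(Y=3 | obs) = 1/21 / 2/21 = 1/2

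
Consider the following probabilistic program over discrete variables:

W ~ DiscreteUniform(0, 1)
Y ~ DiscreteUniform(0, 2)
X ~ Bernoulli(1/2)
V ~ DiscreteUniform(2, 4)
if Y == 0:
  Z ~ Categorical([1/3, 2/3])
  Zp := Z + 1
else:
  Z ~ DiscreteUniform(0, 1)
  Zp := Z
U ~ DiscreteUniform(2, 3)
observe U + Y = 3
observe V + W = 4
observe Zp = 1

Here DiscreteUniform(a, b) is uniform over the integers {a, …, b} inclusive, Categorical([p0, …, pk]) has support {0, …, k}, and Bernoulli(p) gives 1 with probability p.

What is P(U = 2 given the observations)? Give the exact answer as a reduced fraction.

Enumerate traces; 8 have nonzero weight after conditioning:
  (W=0, Y=0, X=0, V=4, Z=0, U=3) weight 1/216
  (W=0, Y=0, X=1, V=4, Z=0, U=3) weight 1/216
  (W=0, Y=1, X=0, V=4, Z=1, U=2) weight 1/144
  (W=0, Y=1, X=1, V=4, Z=1, U=2) weight 1/144
  (W=1, Y=0, X=0, V=3, Z=0, U=3) weight 1/216
  (W=1, Y=0, X=1, V=3, Z=0, U=3) weight 1/216
  (W=1, Y=1, X=0, V=3, Z=1, U=2) weight 1/144
  (W=1, Y=1, X=1, V=3, Z=1, U=2) weight 1/144
Group by U:
  weight(U=2) = 1/36
  weight(U=3) = 1/54
Total weight = 1/36 + 1/54 = 5/108
P(U=2 | obs) = 1/36 / 5/108 = 3/5
P(U=3 | obs) = 1/54 / 5/108 = 2/5

P(U = 2 | obs) = 3/5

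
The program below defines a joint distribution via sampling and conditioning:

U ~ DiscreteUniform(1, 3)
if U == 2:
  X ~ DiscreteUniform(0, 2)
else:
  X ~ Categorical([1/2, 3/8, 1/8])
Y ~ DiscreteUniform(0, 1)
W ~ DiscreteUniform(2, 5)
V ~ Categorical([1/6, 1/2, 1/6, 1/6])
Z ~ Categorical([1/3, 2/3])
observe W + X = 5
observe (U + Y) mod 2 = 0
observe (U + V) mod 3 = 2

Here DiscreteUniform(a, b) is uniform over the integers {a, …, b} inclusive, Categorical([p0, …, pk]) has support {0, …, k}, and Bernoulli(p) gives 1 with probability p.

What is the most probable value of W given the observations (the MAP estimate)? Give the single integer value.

argmax_v P(W = v | obs) = 5

Enumerate traces; 24 have nonzero weight after conditioning:
  (U=1, X=0, Y=1, W=5, V=1, Z=0) weight 1/288
  (U=1, X=0, Y=1, W=5, V=1, Z=1) weight 1/144
  (U=1, X=1, Y=1, W=4, V=1, Z=0) weight 1/384
  (U=1, X=1, Y=1, W=4, V=1, Z=1) weight 1/192
  (U=1, X=2, Y=1, W=3, V=1, Z=0) weight 1/1152
  (U=1, X=2, Y=1, W=3, V=1, Z=1) weight 1/576
  (U=2, X=0, Y=0, W=5, V=0, Z=0) weight 1/1296
  (U=2, X=0, Y=0, W=5, V=0, Z=1) weight 1/648
  … 16 more
Group by W:
  weight(W=3) = 7/864
  weight(W=4) = 13/864
  weight(W=5) = 1/54
Total weight = 7/864 + 13/864 + 1/54 = 1/24
P(W=3 | obs) = 7/864 / 1/24 = 7/36
P(W=4 | obs) = 13/864 / 1/24 = 13/36
P(W=5 | obs) = 1/54 / 1/24 = 4/9
argmax = 5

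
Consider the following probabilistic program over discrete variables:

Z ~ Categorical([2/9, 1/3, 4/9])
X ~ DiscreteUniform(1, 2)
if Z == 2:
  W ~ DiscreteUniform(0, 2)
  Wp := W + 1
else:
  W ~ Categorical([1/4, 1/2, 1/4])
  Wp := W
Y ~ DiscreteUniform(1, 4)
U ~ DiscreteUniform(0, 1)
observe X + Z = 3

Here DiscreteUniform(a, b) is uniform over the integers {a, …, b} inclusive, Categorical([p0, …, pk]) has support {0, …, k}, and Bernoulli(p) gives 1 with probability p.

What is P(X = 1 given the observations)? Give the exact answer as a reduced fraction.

Enumerate traces; 48 have nonzero weight after conditioning:
  (Z=1, X=2, W=0, Y=1, U=0) weight 1/192
  (Z=1, X=2, W=0, Y=1, U=1) weight 1/192
  (Z=1, X=2, W=0, Y=2, U=0) weight 1/192
  (Z=1, X=2, W=0, Y=2, U=1) weight 1/192
  (Z=1, X=2, W=0, Y=3, U=0) weight 1/192
  (Z=1, X=2, W=0, Y=3, U=1) weight 1/192
  (Z=1, X=2, W=0, Y=4, U=0) weight 1/192
  (Z=1, X=2, W=0, Y=4, U=1) weight 1/192
  (Z=2, X=1, W=0, Y=1, U=0) weight 1/108
  … 39 more
Group by X:
  weight(X=1) = 2/9
  weight(X=2) = 1/6
Total weight = 2/9 + 1/6 = 7/18
P(X=1 | obs) = 2/9 / 7/18 = 4/7
P(X=2 | obs) = 1/6 / 7/18 = 3/7

P(X = 1 | obs) = 4/7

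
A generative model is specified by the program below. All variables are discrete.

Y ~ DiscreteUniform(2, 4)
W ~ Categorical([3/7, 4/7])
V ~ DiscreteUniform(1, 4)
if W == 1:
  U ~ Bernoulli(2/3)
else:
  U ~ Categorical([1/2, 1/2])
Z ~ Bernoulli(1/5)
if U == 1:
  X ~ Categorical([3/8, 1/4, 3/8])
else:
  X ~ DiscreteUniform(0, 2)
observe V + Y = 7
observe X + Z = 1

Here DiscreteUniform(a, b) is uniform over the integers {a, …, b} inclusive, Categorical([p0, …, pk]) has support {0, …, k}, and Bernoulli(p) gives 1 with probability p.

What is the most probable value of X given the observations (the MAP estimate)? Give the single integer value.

argmax_v P(X = v | obs) = 1

Enumerate traces; 16 have nonzero weight after conditioning:
  (Y=3, W=0, V=4, U=0, Z=0, X=1) weight 1/210
  (Y=3, W=0, V=4, U=0, Z=1, X=0) weight 1/840
  (Y=3, W=0, V=4, U=1, Z=0, X=1) weight 1/280
  (Y=3, W=0, V=4, U=1, Z=1, X=0) weight 3/2240
  (Y=3, W=1, V=4, U=0, Z=0, X=1) weight 4/945
  (Y=3, W=1, V=4, U=0, Z=1, X=0) weight 1/945
  (Y=3, W=1, V=4, U=1, Z=0, X=1) weight 2/315
  (Y=3, W=1, V=4, U=1, Z=1, X=0) weight 1/420
  … 8 more
Group by X:
  weight(X=0) = 361/30240
  weight(X=1) = 143/3780
Total weight = 361/30240 + 143/3780 = 43/864
P(X=0 | obs) = 361/30240 / 43/864 = 361/1505
P(X=1 | obs) = 143/3780 / 43/864 = 1144/1505
argmax = 1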